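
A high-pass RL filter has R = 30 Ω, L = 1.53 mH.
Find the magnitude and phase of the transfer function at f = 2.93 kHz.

Step 1 — Angular frequency: ω = 2π·2930 = 1.841e+04 rad/s.
Step 2 — Transfer function: H(jω) = jωL/(R + jωL).
Step 3 — Numerator jωL = j·28.17; denominator R + jωL = 30 + j28.17.
Step 4 — H = 0.4685 + j0.499.
Step 5 — Magnitude: |H| = 0.6845 (-3.3 dB); phase: φ = 46.8°.

|H| = 0.6845 (-3.3 dB), φ = 46.8°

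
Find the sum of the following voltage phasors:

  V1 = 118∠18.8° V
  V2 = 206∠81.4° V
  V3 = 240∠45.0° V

Step 1 — Convert each phasor to rectangular form:
  V1 = 118·(cos(18.8°) + j·sin(18.8°)) = 111.7 + j38.03 V
  V2 = 206·(cos(81.4°) + j·sin(81.4°)) = 30.8 + j203.7 V
  V3 = 240·(cos(45.0°) + j·sin(45.0°)) = 169.7 + j169.7 V
Step 2 — Sum components: V_total = 312.2 + j411.4 V.
Step 3 — Convert to polar: |V_total| = 516.5 V, ∠V_total = 52.8°.

V_total = 516.5∠52.8° V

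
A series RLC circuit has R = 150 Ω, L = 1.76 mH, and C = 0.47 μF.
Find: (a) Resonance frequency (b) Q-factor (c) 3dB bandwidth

Step 1 — Resonance: ω₀ = 1/√(LC) = 1/√(0.00176·4.7e-07) = 3.477e+04 rad/s.
Step 2 — f₀ = ω₀/(2π) = 5534 Hz.
Step 3 — Series Q: Q = ω₀L/R = 3.477e+04·0.00176/150 = 0.408.
Step 4 — Bandwidth: Δω = ω₀/Q = 8.523e+04 rad/s; BW = Δω/(2π) = 1.356e+04 Hz.

(a) f₀ = 5534 Hz  (b) Q = 0.408  (c) BW = 1.356e+04 Hz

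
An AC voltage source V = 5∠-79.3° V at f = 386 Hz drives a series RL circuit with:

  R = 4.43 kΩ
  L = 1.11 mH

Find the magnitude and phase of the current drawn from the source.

Step 1 — Angular frequency: ω = 2π·f = 2π·386 = 2425 rad/s.
Step 2 — Component impedances:
  R: Z = R = 4430 Ω
  L: Z = jωL = j·2425·0.00111 = 0 + j2.692 Ω
Step 3 — Series combination: Z_total = R + L = 4430 + j2.692 Ω = 4430∠0.0° Ω.
Step 4 — Source phasor: V = 5∠-79.3° V = 0.9283 - j4.913 V.
Step 5 — Ohm's law: I = V / Z_total = (0.9283 - j4.913) / (4430 + j2.692) = 0.0002089 - j0.001109 A.
Step 6 — Convert to polar: |I| = 0.001129 A, ∠I = -79.3°.

I = 0.001129∠-79.3° A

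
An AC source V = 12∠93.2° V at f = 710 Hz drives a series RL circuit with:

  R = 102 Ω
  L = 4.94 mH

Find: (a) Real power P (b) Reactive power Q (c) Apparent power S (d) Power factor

Step 1 — Angular frequency: ω = 2π·f = 2π·710 = 4461 rad/s.
Step 2 — Component impedances:
  R: Z = R = 102 Ω
  L: Z = jωL = j·4461·0.00494 = 0 + j22.04 Ω
Step 3 — Series combination: Z_total = R + L = 102 + j22.04 Ω = 104.4∠12.2° Ω.
Step 4 — Source phasor: V = 12∠93.2° V = -0.6699 + j11.98 V.
Step 5 — Current: I = V / Z = 0.01797 + j0.1136 A = 0.115∠81.0° A.
Step 6 — Complex power: S = V·I* = 1.349 + j0.2914 VA.
Step 7 — Real power: P = Re(S) = 1.349 W.
Step 8 — Reactive power: Q = Im(S) = 0.2914 VAR.
Step 9 — Apparent power: |S| = 1.38 VA.
Step 10 — Power factor: PF = P/|S| = 0.9774 (lagging).

(a) P = 1.349 W  (b) Q = 0.2914 VAR  (c) S = 1.38 VA  (d) PF = 0.9774 (lagging)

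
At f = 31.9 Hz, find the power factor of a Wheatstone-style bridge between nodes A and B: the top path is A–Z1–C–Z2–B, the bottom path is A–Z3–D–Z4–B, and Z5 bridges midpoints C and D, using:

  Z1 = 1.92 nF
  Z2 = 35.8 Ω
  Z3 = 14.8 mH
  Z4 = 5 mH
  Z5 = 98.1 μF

Step 1 — Angular frequency: ω = 2π·f = 2π·31.9 = 200.4 rad/s.
Step 2 — Component impedances:
  Z1: Z = 1/(jωC) = -j/(ω·C) = 0 - j2.599e+06 Ω
  Z2: Z = R = 35.8 Ω
  Z3: Z = jωL = j·200.4·0.0148 = 0 + j2.966 Ω
  Z4: Z = jωL = j·200.4·0.005 = 0 + j1.002 Ω
  Z5: Z = 1/(jωC) = -j/(ω·C) = 0 - j50.86 Ω
Step 3 — Bridge requires nodal analysis (the Z5 bridge couples midpoints C and D, so the two paths cannot be reduced to a simple series/parallel combination). Setting node B to ground and injecting 1 A at node A, the 3-node admittance system at A, C, D solves to V_A = Z_AB = 0.009546 + j3.982 Ω = 3.982∠89.9° Ω.
Step 4 — Power factor: PF = cos(φ) = Re(Z)/|Z| = 0.009546/3.982 = 0.002397.
Step 5 — Type: Im(Z) = 3.982 ⇒ lagging (phase φ = 89.9°).

PF = 0.002397 (lagging, φ = 89.9°)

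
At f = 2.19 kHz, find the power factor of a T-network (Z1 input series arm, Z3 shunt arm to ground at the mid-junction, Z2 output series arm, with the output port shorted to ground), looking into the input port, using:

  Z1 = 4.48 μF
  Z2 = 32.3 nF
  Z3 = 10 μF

Step 1 — Angular frequency: ω = 2π·f = 2π·2190 = 1.376e+04 rad/s.
Step 2 — Component impedances:
  Z1: Z = 1/(jωC) = -j/(ω·C) = 0 - j16.22 Ω
  Z2: Z = 1/(jωC) = -j/(ω·C) = 0 - j2250 Ω
  Z3: Z = 1/(jωC) = -j/(ω·C) = 0 - j7.267 Ω
Step 3 — With the output port shorted to ground, the output series arm Z2 runs from the junction to ground; the shunt arm Z3 also runs from the junction to ground. They appear in parallel: Z3 || Z2 = 0 - j7.244 Ω.
Step 4 — Series with input arm Z1: Z_in = Z1 + (Z3 || Z2) = 0 - j23.47 Ω = 23.47∠-90.0° Ω.
Step 5 — Power factor: PF = cos(φ) = Re(Z)/|Z| = 0/23.47 = 0.
Step 6 — Type: Im(Z) = -23.47 ⇒ leading (phase φ = -90.0°).

PF = 0 (leading, φ = -90.0°)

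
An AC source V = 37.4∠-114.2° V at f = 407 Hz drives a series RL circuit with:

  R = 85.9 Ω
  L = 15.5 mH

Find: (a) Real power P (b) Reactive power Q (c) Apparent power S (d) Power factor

Step 1 — Angular frequency: ω = 2π·f = 2π·407 = 2557 rad/s.
Step 2 — Component impedances:
  R: Z = R = 85.9 Ω
  L: Z = jωL = j·2557·0.0155 = 0 + j39.64 Ω
Step 3 — Series combination: Z_total = R + L = 85.9 + j39.64 Ω = 94.6∠24.8° Ω.
Step 4 — Source phasor: V = 37.4∠-114.2° V = -15.33 - j34.11 V.
Step 5 — Current: I = V / Z = -0.2982 - j0.2595 A = 0.3953∠-139.0° A.
Step 6 — Complex power: S = V·I* = 13.43 + j6.195 VA.
Step 7 — Real power: P = Re(S) = 13.43 W.
Step 8 — Reactive power: Q = Im(S) = 6.195 VAR.
Step 9 — Apparent power: |S| = 14.79 VA.
Step 10 — Power factor: PF = P/|S| = 0.908 (lagging).

(a) P = 13.43 W  (b) Q = 6.195 VAR  (c) S = 14.79 VA  (d) PF = 0.908 (lagging)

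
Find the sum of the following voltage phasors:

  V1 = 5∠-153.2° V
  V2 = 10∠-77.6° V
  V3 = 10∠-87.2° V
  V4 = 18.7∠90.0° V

Step 1 — Convert each phasor to rectangular form:
  V1 = 5·(cos(-153.2°) + j·sin(-153.2°)) = -4.463 - j2.254 V
  V2 = 10·(cos(-77.6°) + j·sin(-77.6°)) = 2.147 - j9.767 V
  V3 = 10·(cos(-87.2°) + j·sin(-87.2°)) = 0.4885 - j9.988 V
  V4 = 18.7·(cos(90.0°) + j·sin(90.0°)) = 0 + j18.7 V
Step 2 — Sum components: V_total = -1.827 - j3.309 V.
Step 3 — Convert to polar: |V_total| = 3.78 V, ∠V_total = -118.9°.

V_total = 3.78∠-118.9° V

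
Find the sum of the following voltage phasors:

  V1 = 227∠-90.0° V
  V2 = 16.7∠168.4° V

Step 1 — Convert each phasor to rectangular form:
  V1 = 227·(cos(-90.0°) + j·sin(-90.0°)) = 0 - j227 V
  V2 = 16.7·(cos(168.4°) + j·sin(168.4°)) = -16.36 + j3.358 V
Step 2 — Sum components: V_total = -16.36 - j223.6 V.
Step 3 — Convert to polar: |V_total| = 224.2 V, ∠V_total = -94.2°.

V_total = 224.2∠-94.2° V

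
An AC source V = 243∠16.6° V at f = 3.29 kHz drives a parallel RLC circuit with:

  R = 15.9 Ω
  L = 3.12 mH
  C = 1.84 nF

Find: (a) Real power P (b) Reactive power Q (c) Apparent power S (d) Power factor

Step 1 — Angular frequency: ω = 2π·f = 2π·3290 = 2.067e+04 rad/s.
Step 2 — Component impedances:
  R: Z = R = 15.9 Ω
  L: Z = jωL = j·2.067e+04·0.00312 = 0 + j64.5 Ω
  C: Z = 1/(jωC) = -j/(ω·C) = 0 - j2.629e+04 Ω
Step 3 — Parallel combination: 1/Z_total = 1/R + 1/L + 1/C; Z_total = 14.99 + j3.687 Ω = 15.44∠13.8° Ω.
Step 4 — Source phasor: V = 243∠16.6° V = 232.9 + j69.42 V.
Step 5 — Current: I = V / Z = 15.72 + j0.7644 A = 15.74∠2.8° A.
Step 6 — Complex power: S = V·I* = 3714 + j913.3 VA.
Step 7 — Real power: P = Re(S) = 3714 W.
Step 8 — Reactive power: Q = Im(S) = 913.3 VAR.
Step 9 — Apparent power: |S| = 3824 VA.
Step 10 — Power factor: PF = P/|S| = 0.9711 (lagging).

(a) P = 3714 W  (b) Q = 913.3 VAR  (c) S = 3824 VA  (d) PF = 0.9711 (lagging)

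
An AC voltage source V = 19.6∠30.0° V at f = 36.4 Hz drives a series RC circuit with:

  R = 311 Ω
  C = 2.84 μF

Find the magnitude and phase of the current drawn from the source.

Step 1 — Angular frequency: ω = 2π·f = 2π·36.4 = 228.7 rad/s.
Step 2 — Component impedances:
  R: Z = R = 311 Ω
  C: Z = 1/(jωC) = -j/(ω·C) = 0 - j1540 Ω
Step 3 — Series combination: Z_total = R + C = 311 - j1540 Ω = 1571∠-78.6° Ω.
Step 4 — Source phasor: V = 19.6∠30.0° V = 16.97 + j9.8 V.
Step 5 — Ohm's law: I = V / Z_total = (16.97 + j9.8) / (311 - j1540) = -0.003976 + j0.01183 A.
Step 6 — Convert to polar: |I| = 0.01248 A, ∠I = 108.6°.

I = 0.01248∠108.6° A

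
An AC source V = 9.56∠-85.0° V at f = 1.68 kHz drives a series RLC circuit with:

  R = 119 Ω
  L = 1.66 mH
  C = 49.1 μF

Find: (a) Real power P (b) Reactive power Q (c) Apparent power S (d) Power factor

Step 1 — Angular frequency: ω = 2π·f = 2π·1680 = 1.056e+04 rad/s.
Step 2 — Component impedances:
  R: Z = R = 119 Ω
  L: Z = jωL = j·1.056e+04·0.00166 = 0 + j17.52 Ω
  C: Z = 1/(jωC) = -j/(ω·C) = 0 - j1.929 Ω
Step 3 — Series combination: Z_total = R + L + C = 119 + j15.59 Ω = 120∠7.5° Ω.
Step 4 — Source phasor: V = 9.56∠-85.0° V = 0.8332 - j9.524 V.
Step 5 — Current: I = V / Z = -0.003426 - j0.07958 A = 0.07966∠-92.5° A.
Step 6 — Complex power: S = V·I* = 0.755 + j0.09894 VA.
Step 7 — Real power: P = Re(S) = 0.755 W.
Step 8 — Reactive power: Q = Im(S) = 0.09894 VAR.
Step 9 — Apparent power: |S| = 0.7615 VA.
Step 10 — Power factor: PF = P/|S| = 0.9915 (lagging).

(a) P = 0.755 W  (b) Q = 0.09894 VAR  (c) S = 0.7615 VA  (d) PF = 0.9915 (lagging)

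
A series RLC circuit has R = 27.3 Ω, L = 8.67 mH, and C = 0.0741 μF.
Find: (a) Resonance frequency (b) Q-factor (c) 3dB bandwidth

Step 1 — Resonance: ω₀ = 1/√(LC) = 1/√(0.00867·7.41e-08) = 3.945e+04 rad/s.
Step 2 — f₀ = ω₀/(2π) = 6279 Hz.
Step 3 — Series Q: Q = ω₀L/R = 3.945e+04·0.00867/27.3 = 12.53.
Step 4 — Bandwidth: Δω = ω₀/Q = 3149 rad/s; BW = Δω/(2π) = 501.1 Hz.

(a) f₀ = 6279 Hz  (b) Q = 12.53  (c) BW = 501.1 Hz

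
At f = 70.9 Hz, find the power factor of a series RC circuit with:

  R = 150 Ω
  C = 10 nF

Step 1 — Angular frequency: ω = 2π·f = 2π·70.9 = 445.5 rad/s.
Step 2 — Component impedances:
  R: Z = R = 150 Ω
  C: Z = 1/(jωC) = -j/(ω·C) = 0 - j2.245e+05 Ω
Step 3 — Series combination: Z_total = R + C = 150 - j2.245e+05 Ω = 2.245e+05∠-90.0° Ω.
Step 4 — Power factor: PF = cos(φ) = Re(Z)/|Z| = 150/2.245e+05 = 0.0006682.
Step 5 — Type: Im(Z) = -2.245e+05 ⇒ leading (phase φ = -90.0°).

PF = 0.0006682 (leading, φ = -90.0°)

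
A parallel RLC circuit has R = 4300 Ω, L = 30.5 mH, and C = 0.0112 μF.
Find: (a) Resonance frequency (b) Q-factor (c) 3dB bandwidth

Step 1 — Resonance: ω₀ = 1/√(LC) = 1/√(0.0305·1.12e-08) = 5.411e+04 rad/s.
Step 2 — f₀ = ω₀/(2π) = 8611 Hz.
Step 3 — Parallel Q: Q = R/(ω₀L) = 4300/(5.411e+04·0.0305) = 2.606.
Step 4 — Bandwidth: Δω = ω₀/Q = 2.076e+04 rad/s; BW = Δω/(2π) = 3305 Hz.

(a) f₀ = 8611 Hz  (b) Q = 2.606  (c) BW = 3305 Hz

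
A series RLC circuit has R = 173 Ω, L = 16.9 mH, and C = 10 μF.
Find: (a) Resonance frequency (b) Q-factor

Step 1 — Resonance condition Im(Z)=0 gives ω₀ = 1/√(LC).
Step 2 — ω₀ = 1/√(0.0169·1e-05) = 2433 rad/s.
Step 3 — f₀ = ω₀/(2π) = 387.1 Hz.
Step 4 — Series Q: Q = ω₀L/R = 2433·0.0169/173 = 0.2376.

(a) f₀ = 387.1 Hz  (b) Q = 0.2376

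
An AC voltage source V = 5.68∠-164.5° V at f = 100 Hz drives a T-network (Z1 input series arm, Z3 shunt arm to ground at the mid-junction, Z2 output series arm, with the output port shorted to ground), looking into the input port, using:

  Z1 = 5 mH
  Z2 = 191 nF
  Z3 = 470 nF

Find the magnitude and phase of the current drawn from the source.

Step 1 — Angular frequency: ω = 2π·f = 2π·100 = 628.3 rad/s.
Step 2 — Component impedances:
  Z1: Z = jωL = j·628.3·0.005 = 0 + j3.142 Ω
  Z2: Z = 1/(jωC) = -j/(ω·C) = 0 - j8333 Ω
  Z3: Z = 1/(jωC) = -j/(ω·C) = 0 - j3386 Ω
Step 3 — With the output port shorted to ground, the output series arm Z2 runs from the junction to ground; the shunt arm Z3 also runs from the junction to ground. They appear in parallel: Z3 || Z2 = 0 - j2408 Ω.
Step 4 — Series with input arm Z1: Z_in = Z1 + (Z3 || Z2) = 0 - j2405 Ω = 2405∠-90.0° Ω.
Step 5 — Source phasor: V = 5.68∠-164.5° V = -5.473 - j1.518 V.
Step 6 — Ohm's law: I = V / Z_total = (-5.473 - j1.518) / (0 - j2405) = 0.0006312 - j0.002276 A.
Step 7 — Convert to polar: |I| = 0.002362 A, ∠I = -74.5°.

I = 0.002362∠-74.5° A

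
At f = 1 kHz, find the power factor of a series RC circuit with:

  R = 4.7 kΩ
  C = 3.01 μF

Step 1 — Angular frequency: ω = 2π·f = 2π·1000 = 6283 rad/s.
Step 2 — Component impedances:
  R: Z = R = 4700 Ω
  C: Z = 1/(jωC) = -j/(ω·C) = 0 - j52.88 Ω
Step 3 — Series combination: Z_total = R + C = 4700 - j52.88 Ω = 4700∠-0.6° Ω.
Step 4 — Power factor: PF = cos(φ) = Re(Z)/|Z| = 4700/4700.3 = 0.9999.
Step 5 — Type: Im(Z) = -52.88 ⇒ leading (phase φ = -0.6°).

PF = 0.9999 (leading, φ = -0.6°)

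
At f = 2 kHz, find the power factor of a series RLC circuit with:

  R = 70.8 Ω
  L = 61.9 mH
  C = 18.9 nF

Step 1 — Angular frequency: ω = 2π·f = 2π·2000 = 1.257e+04 rad/s.
Step 2 — Component impedances:
  R: Z = R = 70.8 Ω
  L: Z = jωL = j·1.257e+04·0.0619 = 0 + j777.9 Ω
  C: Z = 1/(jωC) = -j/(ω·C) = 0 - j4210 Ω
Step 3 — Series combination: Z_total = R + L + C = 70.8 - j3433 Ω = 3433∠-88.8° Ω.
Step 4 — Power factor: PF = cos(φ) = Re(Z)/|Z| = 70.8/3433 = 0.02062.
Step 5 — Type: Im(Z) = -3433 ⇒ leading (phase φ = -88.8°).

PF = 0.02062 (leading, φ = -88.8°)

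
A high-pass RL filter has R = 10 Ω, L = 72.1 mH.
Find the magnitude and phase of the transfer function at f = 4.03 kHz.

Step 1 — Angular frequency: ω = 2π·4030 = 2.532e+04 rad/s.
Step 2 — Transfer function: H(jω) = jωL/(R + jωL).
Step 3 — Numerator jωL = j·1826; denominator R + jωL = 10 + j1826.
Step 4 — H = 1 + j0.005477.
Step 5 — Magnitude: |H| = 1 (-0.0 dB); phase: φ = 0.3°.

|H| = 1 (-0.0 dB), φ = 0.3°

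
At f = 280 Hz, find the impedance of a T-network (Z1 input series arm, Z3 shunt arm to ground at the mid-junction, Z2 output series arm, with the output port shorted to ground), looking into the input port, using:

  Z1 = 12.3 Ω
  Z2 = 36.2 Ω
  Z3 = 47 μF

Step 1 — Angular frequency: ω = 2π·f = 2π·280 = 1759 rad/s.
Step 2 — Component impedances:
  Z1: Z = R = 12.3 Ω
  Z2: Z = R = 36.2 Ω
  Z3: Z = 1/(jωC) = -j/(ω·C) = 0 - j12.09 Ω
Step 3 — With the output port shorted to ground, the output series arm Z2 runs from the junction to ground; the shunt arm Z3 also runs from the junction to ground. They appear in parallel: Z3 || Z2 = 3.635 - j10.88 Ω.
Step 4 — Series with input arm Z1: Z_in = Z1 + (Z3 || Z2) = 15.93 - j10.88 Ω = 19.29∠-34.3° Ω.

Z = 15.93 - j10.88 Ω = 19.29∠-34.3° Ω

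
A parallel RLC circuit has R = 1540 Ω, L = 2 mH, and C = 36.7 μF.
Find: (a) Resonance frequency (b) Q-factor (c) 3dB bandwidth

Step 1 — Resonance: ω₀ = 1/√(LC) = 1/√(0.002·3.67e-05) = 3691 rad/s.
Step 2 — f₀ = ω₀/(2π) = 587.5 Hz.
Step 3 — Parallel Q: Q = R/(ω₀L) = 1540/(3691·0.002) = 208.6.
Step 4 — Bandwidth: Δω = ω₀/Q = 17.69 rad/s; BW = Δω/(2π) = 2.816 Hz.

(a) f₀ = 587.5 Hz  (b) Q = 208.6  (c) BW = 2.816 Hz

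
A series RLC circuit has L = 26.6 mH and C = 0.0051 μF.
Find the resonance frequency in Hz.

Step 1 — Resonance condition Im(Z)=0 gives ω₀ = 1/√(LC).
Step 2 — ω₀ = 1/√(0.0266·5.1e-09) = 8.586e+04 rad/s.
Step 3 — f₀ = ω₀/(2π) = 1.366e+04 Hz.

f₀ = 1.366e+04 Hz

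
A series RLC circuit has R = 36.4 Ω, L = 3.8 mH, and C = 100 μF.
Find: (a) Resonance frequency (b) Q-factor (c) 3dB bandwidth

Step 1 — Resonance condition Im(Z)=0 gives ω₀ = 1/√(LC).
Step 2 — ω₀ = 1/√(0.0038·0.0001) = 1622 rad/s.
Step 3 — f₀ = ω₀/(2π) = 258.2 Hz.
Step 4 — Series Q: Q = ω₀L/R = 1622·0.0038/36.4 = 0.1694.
Step 5 — 3dB bandwidth: Δω = ω₀/Q = 9579 rad/s; BW = Δω/(2π) = 1525 Hz.

(a) f₀ = 258.2 Hz  (b) Q = 0.1694  (c) BW = 1525 Hz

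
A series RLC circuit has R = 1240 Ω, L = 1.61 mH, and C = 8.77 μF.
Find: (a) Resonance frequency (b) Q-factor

Step 1 — Resonance condition Im(Z)=0 gives ω₀ = 1/√(LC).
Step 2 — ω₀ = 1/√(0.00161·8.77e-06) = 8416 rad/s.
Step 3 — f₀ = ω₀/(2π) = 1339 Hz.
Step 4 — Series Q: Q = ω₀L/R = 8416·0.00161/1240 = 0.01093.

(a) f₀ = 1339 Hz  (b) Q = 0.01093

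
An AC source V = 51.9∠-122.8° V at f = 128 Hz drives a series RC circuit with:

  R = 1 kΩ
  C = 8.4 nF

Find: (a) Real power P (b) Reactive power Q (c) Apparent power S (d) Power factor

Step 1 — Angular frequency: ω = 2π·f = 2π·128 = 804.2 rad/s.
Step 2 — Component impedances:
  R: Z = R = 1000 Ω
  C: Z = 1/(jωC) = -j/(ω·C) = 0 - j1.48e+05 Ω
Step 3 — Series combination: Z_total = R + C = 1000 - j1.48e+05 Ω = 1.48e+05∠-89.6° Ω.
Step 4 — Source phasor: V = 51.9∠-122.8° V = -28.11 - j43.63 V.
Step 5 — Current: I = V / Z = 0.0002934 - j0.0001919 A = 0.0003506∠-33.2° A.
Step 6 — Complex power: S = V·I* = 0.0001229 - j0.0182 VA.
Step 7 — Real power: P = Re(S) = 0.0001229 W.
Step 8 — Reactive power: Q = Im(S) = -0.0182 VAR.
Step 9 — Apparent power: |S| = 0.0182 VA.
Step 10 — Power factor: PF = P/|S| = 0.006756 (leading).

(a) P = 0.0001229 W  (b) Q = -0.0182 VAR  (c) S = 0.0182 VA  (d) PF = 0.006756 (leading)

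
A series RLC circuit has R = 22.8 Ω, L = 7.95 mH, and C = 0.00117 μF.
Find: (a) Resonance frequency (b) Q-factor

Step 1 — Resonance condition Im(Z)=0 gives ω₀ = 1/√(LC).
Step 2 — ω₀ = 1/√(0.00795·1.17e-09) = 3.279e+05 rad/s.
Step 3 — f₀ = ω₀/(2π) = 5.218e+04 Hz.
Step 4 — Series Q: Q = ω₀L/R = 3.279e+05·0.00795/22.8 = 114.3.

(a) f₀ = 5.218e+04 Hz  (b) Q = 114.3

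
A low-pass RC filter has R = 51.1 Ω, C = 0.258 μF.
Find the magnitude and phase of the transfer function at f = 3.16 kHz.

Step 1 — Angular frequency: ω = 2π·3160 = 1.985e+04 rad/s.
Step 2 — Transfer function: H(jω) = 1/(1 + jωRC).
Step 3 — Denominator: 1 + jωRC = 1 + j·1.985e+04·51.1·2.58e-07 = 1 + j0.2618.
Step 4 — H = 0.9359 - j0.245.
Step 5 — Magnitude: |H| = 0.9674 (-0.3 dB); phase: φ = -14.7°.

|H| = 0.9674 (-0.3 dB), φ = -14.7°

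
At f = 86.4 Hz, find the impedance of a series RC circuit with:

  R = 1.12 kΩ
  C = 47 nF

Step 1 — Angular frequency: ω = 2π·f = 2π·86.4 = 542.9 rad/s.
Step 2 — Component impedances:
  R: Z = R = 1120 Ω
  C: Z = 1/(jωC) = -j/(ω·C) = 0 - j3.919e+04 Ω
Step 3 — Series combination: Z_total = R + C = 1120 - j3.919e+04 Ω = 3.921e+04∠-88.4° Ω.

Z = 1120 - j3.919e+04 Ω = 3.921e+04∠-88.4° Ω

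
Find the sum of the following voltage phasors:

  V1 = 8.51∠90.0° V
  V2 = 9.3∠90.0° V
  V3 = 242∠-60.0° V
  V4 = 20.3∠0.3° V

Step 1 — Convert each phasor to rectangular form:
  V1 = 8.51·(cos(90.0°) + j·sin(90.0°)) = 0 + j8.51 V
  V2 = 9.3·(cos(90.0°) + j·sin(90.0°)) = 0 + j9.3 V
  V3 = 242·(cos(-60.0°) + j·sin(-60.0°)) = 121 - j209.6 V
  V4 = 20.3·(cos(0.3°) + j·sin(0.3°)) = 20.3 + j0.1063 V
Step 2 — Sum components: V_total = 141.3 - j191.7 V.
Step 3 — Convert to polar: |V_total| = 238.1 V, ∠V_total = -53.6°.

V_total = 238.1∠-53.6° V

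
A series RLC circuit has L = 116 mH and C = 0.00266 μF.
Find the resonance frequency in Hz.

Step 1 — Resonance condition Im(Z)=0 gives ω₀ = 1/√(LC).
Step 2 — ω₀ = 1/√(0.116·2.66e-09) = 5.693e+04 rad/s.
Step 3 — f₀ = ω₀/(2π) = 9060 Hz.

f₀ = 9060 Hz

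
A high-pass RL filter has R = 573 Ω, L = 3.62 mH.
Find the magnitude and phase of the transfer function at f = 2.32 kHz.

Step 1 — Angular frequency: ω = 2π·2320 = 1.458e+04 rad/s.
Step 2 — Transfer function: H(jω) = jωL/(R + jωL).
Step 3 — Numerator jωL = j·52.77; denominator R + jωL = 573 + j52.77.
Step 4 — H = 0.00841 + j0.09132.
Step 5 — Magnitude: |H| = 0.0917 (-20.8 dB); phase: φ = 84.7°.

|H| = 0.0917 (-20.8 dB), φ = 84.7°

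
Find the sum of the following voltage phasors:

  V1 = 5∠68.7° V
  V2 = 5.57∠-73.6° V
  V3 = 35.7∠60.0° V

Step 1 — Convert each phasor to rectangular form:
  V1 = 5·(cos(68.7°) + j·sin(68.7°)) = 1.816 + j4.658 V
  V2 = 5.57·(cos(-73.6°) + j·sin(-73.6°)) = 1.573 - j5.343 V
  V3 = 35.7·(cos(60.0°) + j·sin(60.0°)) = 17.85 + j30.92 V
Step 2 — Sum components: V_total = 21.24 + j30.23 V.
Step 3 — Convert to polar: |V_total| = 36.95 V, ∠V_total = 54.9°.

V_total = 36.95∠54.9° V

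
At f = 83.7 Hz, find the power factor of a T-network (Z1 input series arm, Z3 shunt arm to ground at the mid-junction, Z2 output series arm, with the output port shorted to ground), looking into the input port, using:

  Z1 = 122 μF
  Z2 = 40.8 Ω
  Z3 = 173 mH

Step 1 — Angular frequency: ω = 2π·f = 2π·83.7 = 525.9 rad/s.
Step 2 — Component impedances:
  Z1: Z = 1/(jωC) = -j/(ω·C) = 0 - j15.59 Ω
  Z2: Z = R = 40.8 Ω
  Z3: Z = jωL = j·525.9·0.173 = 0 + j90.98 Ω
Step 3 — With the output port shorted to ground, the output series arm Z2 runs from the junction to ground; the shunt arm Z3 also runs from the junction to ground. They appear in parallel: Z3 || Z2 = 33.97 + j15.23 Ω.
Step 4 — Series with input arm Z1: Z_in = Z1 + (Z3 || Z2) = 33.97 - j0.3529 Ω = 33.97∠-0.6° Ω.
Step 5 — Power factor: PF = cos(φ) = Re(Z)/|Z| = 33.969/33.971 = 0.9999.
Step 6 — Type: Im(Z) = -0.3529 ⇒ leading (phase φ = -0.6°).

PF = 0.9999 (leading, φ = -0.6°)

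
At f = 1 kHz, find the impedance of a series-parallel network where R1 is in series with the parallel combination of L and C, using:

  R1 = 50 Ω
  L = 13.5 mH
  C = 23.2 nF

Step 1 — Angular frequency: ω = 2π·f = 2π·1000 = 6283 rad/s.
Step 2 — Component impedances:
  R1: Z = R = 50 Ω
  L: Z = jωL = j·6283·0.0135 = 0 + j84.82 Ω
  C: Z = 1/(jωC) = -j/(ω·C) = 0 - j6860 Ω
Step 3 — Parallel branch: L || C = 1/(1/L + 1/C) = 0 + j85.88 Ω.
Step 4 — Series with R1: Z_total = R1 + (L || C) = 50 + j85.88 Ω = 99.38∠59.8° Ω.

Z = 50 + j85.88 Ω = 99.38∠59.8° Ω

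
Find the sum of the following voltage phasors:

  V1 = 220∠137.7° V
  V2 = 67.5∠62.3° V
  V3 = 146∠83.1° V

Step 1 — Convert each phasor to rectangular form:
  V1 = 220·(cos(137.7°) + j·sin(137.7°)) = -162.7 + j148.1 V
  V2 = 67.5·(cos(62.3°) + j·sin(62.3°)) = 31.38 + j59.76 V
  V3 = 146·(cos(83.1°) + j·sin(83.1°)) = 17.54 + j144.9 V
Step 2 — Sum components: V_total = -113.8 + j352.8 V.
Step 3 — Convert to polar: |V_total| = 370.7 V, ∠V_total = 107.9°.

V_total = 370.7∠107.9° V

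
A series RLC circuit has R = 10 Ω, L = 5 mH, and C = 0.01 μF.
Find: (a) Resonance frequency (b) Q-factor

Step 1 — Resonance condition Im(Z)=0 gives ω₀ = 1/√(LC).
Step 2 — ω₀ = 1/√(0.005·1e-08) = 1.414e+05 rad/s.
Step 3 — f₀ = ω₀/(2π) = 2.251e+04 Hz.
Step 4 — Series Q: Q = ω₀L/R = 1.414e+05·0.005/10 = 70.71.

(a) f₀ = 2.251e+04 Hz  (b) Q = 70.71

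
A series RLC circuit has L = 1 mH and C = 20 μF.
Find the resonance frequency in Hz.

Step 1 — Resonance condition Im(Z)=0 gives ω₀ = 1/√(LC).
Step 2 — ω₀ = 1/√(0.001·2e-05) = 7071 rad/s.
Step 3 — f₀ = ω₀/(2π) = 1125 Hz.

f₀ = 1125 Hz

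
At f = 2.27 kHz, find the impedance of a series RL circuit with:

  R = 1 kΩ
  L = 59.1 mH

Step 1 — Angular frequency: ω = 2π·f = 2π·2270 = 1.426e+04 rad/s.
Step 2 — Component impedances:
  R: Z = R = 1000 Ω
  L: Z = jωL = j·1.426e+04·0.0591 = 0 + j842.9 Ω
Step 3 — Series combination: Z_total = R + L = 1000 + j842.9 Ω = 1308∠40.1° Ω.

Z = 1000 + j842.9 Ω = 1308∠40.1° Ω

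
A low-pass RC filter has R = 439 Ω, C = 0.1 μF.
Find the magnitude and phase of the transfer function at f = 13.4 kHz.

Step 1 — Angular frequency: ω = 2π·1.34e+04 = 8.419e+04 rad/s.
Step 2 — Transfer function: H(jω) = 1/(1 + jωRC).
Step 3 — Denominator: 1 + jωRC = 1 + j·8.419e+04·439·1e-07 = 1 + j3.696.
Step 4 — H = 0.06821 - j0.2521.
Step 5 — Magnitude: |H| = 0.2612 (-11.7 dB); phase: φ = -74.9°.

|H| = 0.2612 (-11.7 dB), φ = -74.9°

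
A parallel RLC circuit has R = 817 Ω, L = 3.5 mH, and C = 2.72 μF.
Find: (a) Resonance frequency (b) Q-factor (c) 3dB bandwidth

Step 1 — Resonance: ω₀ = 1/√(LC) = 1/√(0.0035·2.72e-06) = 1.025e+04 rad/s.
Step 2 — f₀ = ω₀/(2π) = 1631 Hz.
Step 3 — Parallel Q: Q = R/(ω₀L) = 817/(1.025e+04·0.0035) = 22.78.
Step 4 — Bandwidth: Δω = ω₀/Q = 450 rad/s; BW = Δω/(2π) = 71.62 Hz.

(a) f₀ = 1631 Hz  (b) Q = 22.78  (c) BW = 71.62 Hz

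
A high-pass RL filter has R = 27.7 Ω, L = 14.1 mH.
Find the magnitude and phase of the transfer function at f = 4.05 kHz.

Step 1 — Angular frequency: ω = 2π·4050 = 2.545e+04 rad/s.
Step 2 — Transfer function: H(jω) = jωL/(R + jωL).
Step 3 — Numerator jωL = j·358.8; denominator R + jωL = 27.7 + j358.8.
Step 4 — H = 0.9941 + j0.07674.
Step 5 — Magnitude: |H| = 0.997 (-0.0 dB); phase: φ = 4.4°.

|H| = 0.997 (-0.0 dB), φ = 4.4°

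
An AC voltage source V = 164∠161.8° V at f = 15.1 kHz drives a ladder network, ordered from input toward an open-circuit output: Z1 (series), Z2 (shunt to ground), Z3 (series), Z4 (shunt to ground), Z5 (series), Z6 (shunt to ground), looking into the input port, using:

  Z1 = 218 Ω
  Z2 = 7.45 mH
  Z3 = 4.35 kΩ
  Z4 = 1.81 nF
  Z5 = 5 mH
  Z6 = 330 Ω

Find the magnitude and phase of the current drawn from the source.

Step 1 — Angular frequency: ω = 2π·f = 2π·1.51e+04 = 9.488e+04 rad/s.
Step 2 — Component impedances:
  Z1: Z = R = 218 Ω
  Z2: Z = jωL = j·9.488e+04·0.00745 = 0 + j706.8 Ω
  Z3: Z = R = 4350 Ω
  Z4: Z = 1/(jωC) = -j/(ω·C) = 0 - j5823 Ω
  Z5: Z = jωL = j·9.488e+04·0.005 = 0 + j474.4 Ω
  Z6: Z = R = 330 Ω
Step 3 — Ladder network (open output): work backward from the far end, alternating series and parallel combinations. Z_in = 317.1 + j681.8 Ω = 751.9∠65.1° Ω.
Step 4 — Source phasor: V = 164∠161.8° V = -155.8 + j51.22 V.
Step 5 — Ohm's law: I = V / Z_total = (-155.8 + j51.22) / (317.1 + j681.8) = -0.02561 + j0.2166 A.
Step 6 — Convert to polar: |I| = 0.2181 A, ∠I = 96.7°.

I = 0.2181∠96.7° A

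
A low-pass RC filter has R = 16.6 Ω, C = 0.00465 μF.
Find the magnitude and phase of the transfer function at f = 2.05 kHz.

Step 1 — Angular frequency: ω = 2π·2050 = 1.288e+04 rad/s.
Step 2 — Transfer function: H(jω) = 1/(1 + jωRC).
Step 3 — Denominator: 1 + jωRC = 1 + j·1.288e+04·16.6·4.65e-09 = 1 + j0.0009942.
Step 4 — H = 1 - j0.0009942.
Step 5 — Magnitude: |H| = 1 (-0.0 dB); phase: φ = -0.1°.

|H| = 1 (-0.0 dB), φ = -0.1°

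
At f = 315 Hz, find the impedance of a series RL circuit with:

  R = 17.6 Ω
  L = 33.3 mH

Step 1 — Angular frequency: ω = 2π·f = 2π·315 = 1979 rad/s.
Step 2 — Component impedances:
  R: Z = R = 17.6 Ω
  L: Z = jωL = j·1979·0.0333 = 0 + j65.91 Ω
Step 3 — Series combination: Z_total = R + L = 17.6 + j65.91 Ω = 68.22∠75.0° Ω.

Z = 17.6 + j65.91 Ω = 68.22∠75.0° Ω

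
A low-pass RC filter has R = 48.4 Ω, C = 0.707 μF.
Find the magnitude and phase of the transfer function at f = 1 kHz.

Step 1 — Angular frequency: ω = 2π·1000 = 6283 rad/s.
Step 2 — Transfer function: H(jω) = 1/(1 + jωRC).
Step 3 — Denominator: 1 + jωRC = 1 + j·6283·48.4·7.07e-07 = 1 + j0.215.
Step 4 — H = 0.9558 - j0.2055.
Step 5 — Magnitude: |H| = 0.9777 (-0.2 dB); phase: φ = -12.1°.

|H| = 0.9777 (-0.2 dB), φ = -12.1°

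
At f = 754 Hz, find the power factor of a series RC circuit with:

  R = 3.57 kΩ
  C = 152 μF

Step 1 — Angular frequency: ω = 2π·f = 2π·754 = 4738 rad/s.
Step 2 — Component impedances:
  R: Z = R = 3570 Ω
  C: Z = 1/(jωC) = -j/(ω·C) = 0 - j1.389 Ω
Step 3 — Series combination: Z_total = R + C = 3570 - j1.389 Ω = 3570∠-0.0° Ω.
Step 4 — Power factor: PF = cos(φ) = Re(Z)/|Z| = 3570/3570 = 1.
Step 5 — Type: Im(Z) = -1.389 ⇒ leading (phase φ = -0.0°).

PF = 1 (leading, φ = -0.0°)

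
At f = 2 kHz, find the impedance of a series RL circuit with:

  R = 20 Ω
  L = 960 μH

Step 1 — Angular frequency: ω = 2π·f = 2π·2000 = 1.257e+04 rad/s.
Step 2 — Component impedances:
  R: Z = R = 20 Ω
  L: Z = jωL = j·1.257e+04·0.00096 = 0 + j12.06 Ω
Step 3 — Series combination: Z_total = R + L = 20 + j12.06 Ω = 23.36∠31.1° Ω.

Z = 20 + j12.06 Ω = 23.36∠31.1° Ω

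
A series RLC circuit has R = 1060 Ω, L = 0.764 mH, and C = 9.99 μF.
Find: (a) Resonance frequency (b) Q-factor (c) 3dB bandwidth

Step 1 — Resonance: ω₀ = 1/√(LC) = 1/√(0.000764·9.99e-06) = 1.145e+04 rad/s.
Step 2 — f₀ = ω₀/(2π) = 1822 Hz.
Step 3 — Series Q: Q = ω₀L/R = 1.145e+04·0.000764/1060 = 0.00825.
Step 4 — Bandwidth: Δω = ω₀/Q = 1.387e+06 rad/s; BW = Δω/(2π) = 2.208e+05 Hz.

(a) f₀ = 1822 Hz  (b) Q = 0.00825  (c) BW = 2.208e+05 Hz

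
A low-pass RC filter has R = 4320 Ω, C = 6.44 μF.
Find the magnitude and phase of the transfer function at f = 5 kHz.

Step 1 — Angular frequency: ω = 2π·5000 = 3.142e+04 rad/s.
Step 2 — Transfer function: H(jω) = 1/(1 + jωRC).
Step 3 — Denominator: 1 + jωRC = 1 + j·3.142e+04·4320·6.44e-06 = 1 + j874.
Step 4 — H = 1.309e-06 - j0.001144.
Step 5 — Magnitude: |H| = 0.001144 (-58.8 dB); phase: φ = -89.9°.

|H| = 0.001144 (-58.8 dB), φ = -89.9°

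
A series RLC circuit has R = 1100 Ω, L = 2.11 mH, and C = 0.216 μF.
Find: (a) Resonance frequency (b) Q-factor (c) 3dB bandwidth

Step 1 — Resonance: ω₀ = 1/√(LC) = 1/√(0.00211·2.16e-07) = 4.684e+04 rad/s.
Step 2 — f₀ = ω₀/(2π) = 7455 Hz.
Step 3 — Series Q: Q = ω₀L/R = 4.684e+04·0.00211/1100 = 0.08985.
Step 4 — Bandwidth: Δω = ω₀/Q = 5.213e+05 rad/s; BW = Δω/(2π) = 8.297e+04 Hz.

(a) f₀ = 7455 Hz  (b) Q = 0.08985  (c) BW = 8.297e+04 Hz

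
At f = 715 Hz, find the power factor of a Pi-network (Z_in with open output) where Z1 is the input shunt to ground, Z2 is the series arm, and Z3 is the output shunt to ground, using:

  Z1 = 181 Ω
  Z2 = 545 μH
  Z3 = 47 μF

Step 1 — Angular frequency: ω = 2π·f = 2π·715 = 4492 rad/s.
Step 2 — Component impedances:
  Z1: Z = R = 181 Ω
  Z2: Z = jωL = j·4492·0.000545 = 0 + j2.448 Ω
  Z3: Z = 1/(jωC) = -j/(ω·C) = 0 - j4.736 Ω
Step 3 — With open output, the series arm Z2 and the output shunt Z3 appear in series to ground: Z2 + Z3 = 0 - j2.288 Ω.
Step 4 — Parallel with input shunt Z1: Z_in = Z1 || (Z2 + Z3) = 0.02891 - j2.287 Ω = 2.287∠-89.3° Ω.
Step 5 — Power factor: PF = cos(φ) = Re(Z)/|Z| = 0.02891/2.287 = 0.01264.
Step 6 — Type: Im(Z) = -2.287 ⇒ leading (phase φ = -89.3°).

PF = 0.01264 (leading, φ = -89.3°)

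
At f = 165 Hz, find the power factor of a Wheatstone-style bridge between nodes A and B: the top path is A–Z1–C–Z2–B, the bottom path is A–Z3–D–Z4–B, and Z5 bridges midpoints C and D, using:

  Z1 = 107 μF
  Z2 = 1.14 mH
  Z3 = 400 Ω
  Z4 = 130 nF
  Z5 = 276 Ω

Step 1 — Angular frequency: ω = 2π·f = 2π·165 = 1037 rad/s.
Step 2 — Component impedances:
  Z1: Z = 1/(jωC) = -j/(ω·C) = 0 - j9.015 Ω
  Z2: Z = jωL = j·1037·0.00114 = 0 + j1.182 Ω
  Z3: Z = R = 400 Ω
  Z4: Z = 1/(jωC) = -j/(ω·C) = 0 - j7420 Ω
  Z5: Z = R = 276 Ω
Step 3 — Bridge requires nodal analysis (the Z5 bridge couples midpoints C and D, so the two paths cannot be reduced to a simple series/parallel combination). Setting node B to ground and injecting 1 A at node A, the 3-node admittance system at A, C, D solves to V_A = Z_AB = 0.1202 - j7.83 Ω = 7.831∠-89.1° Ω.
Step 4 — Power factor: PF = cos(φ) = Re(Z)/|Z| = 0.1202/7.831 = 0.01535.
Step 5 — Type: Im(Z) = -7.83 ⇒ leading (phase φ = -89.1°).

PF = 0.01535 (leading, φ = -89.1°)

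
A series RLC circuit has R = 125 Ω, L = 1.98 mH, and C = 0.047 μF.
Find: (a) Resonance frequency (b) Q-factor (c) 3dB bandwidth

Step 1 — Resonance condition Im(Z)=0 gives ω₀ = 1/√(LC).
Step 2 — ω₀ = 1/√(0.00198·4.7e-08) = 1.037e+05 rad/s.
Step 3 — f₀ = ω₀/(2π) = 1.65e+04 Hz.
Step 4 — Series Q: Q = ω₀L/R = 1.037e+05·0.00198/125 = 1.642.
Step 5 — 3dB bandwidth: Δω = ω₀/Q = 6.313e+04 rad/s; BW = Δω/(2π) = 1.005e+04 Hz.

(a) f₀ = 1.65e+04 Hz  (b) Q = 1.642  (c) BW = 1.005e+04 Hz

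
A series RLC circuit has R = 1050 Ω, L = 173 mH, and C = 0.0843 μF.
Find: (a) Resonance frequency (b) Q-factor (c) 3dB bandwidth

Step 1 — Resonance: ω₀ = 1/√(LC) = 1/√(0.173·8.43e-08) = 8281 rad/s.
Step 2 — f₀ = ω₀/(2π) = 1318 Hz.
Step 3 — Series Q: Q = ω₀L/R = 8281·0.173/1050 = 1.364.
Step 4 — Bandwidth: Δω = ω₀/Q = 6069 rad/s; BW = Δω/(2π) = 966 Hz.

(a) f₀ = 1318 Hz  (b) Q = 1.364  (c) BW = 966 Hz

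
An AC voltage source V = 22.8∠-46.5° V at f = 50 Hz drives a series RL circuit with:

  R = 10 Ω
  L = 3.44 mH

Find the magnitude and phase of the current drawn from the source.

Step 1 — Angular frequency: ω = 2π·f = 2π·50 = 314.2 rad/s.
Step 2 — Component impedances:
  R: Z = R = 10 Ω
  L: Z = jωL = j·314.2·0.00344 = 0 + j1.081 Ω
Step 3 — Series combination: Z_total = R + L = 10 + j1.081 Ω = 10.06∠6.2° Ω.
Step 4 — Source phasor: V = 22.8∠-46.5° V = 15.69 - j16.54 V.
Step 5 — Ohm's law: I = V / Z_total = (15.69 - j16.54) / (10 + j1.081) = 1.375 - j1.802 A.
Step 6 — Convert to polar: |I| = 2.267 A, ∠I = -52.7°.

I = 2.267∠-52.7° A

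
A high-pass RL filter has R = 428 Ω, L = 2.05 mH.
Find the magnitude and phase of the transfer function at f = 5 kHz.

Step 1 — Angular frequency: ω = 2π·5000 = 3.142e+04 rad/s.
Step 2 — Transfer function: H(jω) = jωL/(R + jωL).
Step 3 — Numerator jωL = j·64.4; denominator R + jωL = 428 + j64.4.
Step 4 — H = 0.02214 + j0.1471.
Step 5 — Magnitude: |H| = 0.1488 (-16.5 dB); phase: φ = 81.4°.

|H| = 0.1488 (-16.5 dB), φ = 81.4°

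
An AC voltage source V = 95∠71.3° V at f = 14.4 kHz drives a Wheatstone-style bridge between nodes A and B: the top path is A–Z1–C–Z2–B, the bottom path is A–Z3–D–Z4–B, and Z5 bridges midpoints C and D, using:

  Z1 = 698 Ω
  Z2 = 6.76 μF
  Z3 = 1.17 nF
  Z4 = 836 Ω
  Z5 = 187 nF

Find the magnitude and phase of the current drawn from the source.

Step 1 — Angular frequency: ω = 2π·f = 2π·1.44e+04 = 9.048e+04 rad/s.
Step 2 — Component impedances:
  Z1: Z = R = 698 Ω
  Z2: Z = 1/(jωC) = -j/(ω·C) = 0 - j1.635 Ω
  Z3: Z = 1/(jωC) = -j/(ω·C) = 0 - j9447 Ω
  Z4: Z = R = 836 Ω
  Z5: Z = 1/(jωC) = -j/(ω·C) = 0 - j59.1 Ω
Step 3 — Bridge requires nodal analysis (the Z5 bridge couples midpoints C and D, so the two paths cannot be reduced to a simple series/parallel combination). Setting node B to ground and injecting 1 A at node A, the 3-node admittance system at A, C, D solves to V_A = Z_AB = 694.2 - j52.6 Ω = 696.2∠-4.3° Ω.
Step 4 — Source phasor: V = 95∠71.3° V = 30.46 + j89.98 V.
Step 5 — Ohm's law: I = V / Z_total = (30.46 + j89.98) / (694.2 - j52.6) = 0.03386 + j0.1322 A.
Step 6 — Convert to polar: |I| = 0.1364 A, ∠I = 75.6°.

I = 0.1364∠75.6° A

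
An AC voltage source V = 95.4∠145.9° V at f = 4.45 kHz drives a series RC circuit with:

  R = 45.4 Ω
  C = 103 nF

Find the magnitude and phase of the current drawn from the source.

Step 1 — Angular frequency: ω = 2π·f = 2π·4450 = 2.796e+04 rad/s.
Step 2 — Component impedances:
  R: Z = R = 45.4 Ω
  C: Z = 1/(jωC) = -j/(ω·C) = 0 - j347.2 Ω
Step 3 — Series combination: Z_total = R + C = 45.4 - j347.2 Ω = 350.2∠-82.6° Ω.
Step 4 — Source phasor: V = 95.4∠145.9° V = -79 + j53.48 V.
Step 5 — Ohm's law: I = V / Z_total = (-79 + j53.48) / (45.4 - j347.2) = -0.1807 - j0.2039 A.
Step 6 — Convert to polar: |I| = 0.2724 A, ∠I = -131.5°.

I = 0.2724∠-131.5° A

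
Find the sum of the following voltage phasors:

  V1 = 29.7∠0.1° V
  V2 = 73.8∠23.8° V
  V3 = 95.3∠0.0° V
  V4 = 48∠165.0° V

Step 1 — Convert each phasor to rectangular form:
  V1 = 29.7·(cos(0.1°) + j·sin(0.1°)) = 29.7 + j0.05184 V
  V2 = 73.8·(cos(23.8°) + j·sin(23.8°)) = 67.52 + j29.78 V
  V3 = 95.3·(cos(0.0°) + j·sin(0.0°)) = 95.3 V
  V4 = 48·(cos(165.0°) + j·sin(165.0°)) = -46.36 + j12.42 V
Step 2 — Sum components: V_total = 146.2 + j42.26 V.
Step 3 — Convert to polar: |V_total| = 152.1 V, ∠V_total = 16.1°.

V_total = 152.1∠16.1° V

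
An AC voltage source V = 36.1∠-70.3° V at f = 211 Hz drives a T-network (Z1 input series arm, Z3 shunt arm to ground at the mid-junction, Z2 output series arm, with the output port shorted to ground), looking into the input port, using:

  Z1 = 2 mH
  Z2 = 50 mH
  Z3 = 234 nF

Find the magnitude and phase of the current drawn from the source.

Step 1 — Angular frequency: ω = 2π·f = 2π·211 = 1326 rad/s.
Step 2 — Component impedances:
  Z1: Z = jωL = j·1326·0.002 = 0 + j2.652 Ω
  Z2: Z = jωL = j·1326·0.05 = 0 + j66.29 Ω
  Z3: Z = 1/(jωC) = -j/(ω·C) = 0 - j3223 Ω
Step 3 — With the output port shorted to ground, the output series arm Z2 runs from the junction to ground; the shunt arm Z3 also runs from the junction to ground. They appear in parallel: Z3 || Z2 = 0 + j67.68 Ω.
Step 4 — Series with input arm Z1: Z_in = Z1 + (Z3 || Z2) = 0 + j70.33 Ω = 70.33∠90.0° Ω.
Step 5 — Source phasor: V = 36.1∠-70.3° V = 12.17 - j33.99 V.
Step 6 — Ohm's law: I = V / Z_total = (12.17 - j33.99) / (0 + j70.33) = -0.4832 - j0.173 A.
Step 7 — Convert to polar: |I| = 0.5133 A, ∠I = -160.3°.

I = 0.5133∠-160.3° A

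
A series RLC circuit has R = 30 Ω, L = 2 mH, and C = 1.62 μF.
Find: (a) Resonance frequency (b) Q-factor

Step 1 — Resonance condition Im(Z)=0 gives ω₀ = 1/√(LC).
Step 2 — ω₀ = 1/√(0.002·1.62e-06) = 1.757e+04 rad/s.
Step 3 — f₀ = ω₀/(2π) = 2796 Hz.
Step 4 — Series Q: Q = ω₀L/R = 1.757e+04·0.002/30 = 1.171.

(a) f₀ = 2796 Hz  (b) Q = 1.171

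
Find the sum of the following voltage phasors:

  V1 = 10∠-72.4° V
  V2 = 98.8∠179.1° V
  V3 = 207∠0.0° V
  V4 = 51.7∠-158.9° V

Step 1 — Convert each phasor to rectangular form:
  V1 = 10·(cos(-72.4°) + j·sin(-72.4°)) = 3.024 - j9.532 V
  V2 = 98.8·(cos(179.1°) + j·sin(179.1°)) = -98.79 + j1.552 V
  V3 = 207·(cos(0.0°) + j·sin(0.0°)) = 207 V
  V4 = 51.7·(cos(-158.9°) + j·sin(-158.9°)) = -48.23 - j18.61 V
Step 2 — Sum components: V_total = 63 - j26.59 V.
Step 3 — Convert to polar: |V_total| = 68.38 V, ∠V_total = -22.9°.

V_total = 68.38∠-22.9° V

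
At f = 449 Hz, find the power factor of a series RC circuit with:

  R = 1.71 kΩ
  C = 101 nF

Step 1 — Angular frequency: ω = 2π·f = 2π·449 = 2821 rad/s.
Step 2 — Component impedances:
  R: Z = R = 1710 Ω
  C: Z = 1/(jωC) = -j/(ω·C) = 0 - j3510 Ω
Step 3 — Series combination: Z_total = R + C = 1710 - j3510 Ω = 3904∠-64.0° Ω.
Step 4 — Power factor: PF = cos(φ) = Re(Z)/|Z| = 1710/3904 = 0.438.
Step 5 — Type: Im(Z) = -3510 ⇒ leading (phase φ = -64.0°).

PF = 0.438 (leading, φ = -64.0°)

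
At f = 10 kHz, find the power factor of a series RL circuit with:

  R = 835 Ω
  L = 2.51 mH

Step 1 — Angular frequency: ω = 2π·f = 2π·1e+04 = 6.283e+04 rad/s.
Step 2 — Component impedances:
  R: Z = R = 835 Ω
  L: Z = jωL = j·6.283e+04·0.00251 = 0 + j157.7 Ω
Step 3 — Series combination: Z_total = R + L = 835 + j157.7 Ω = 849.8∠10.7° Ω.
Step 4 — Power factor: PF = cos(φ) = Re(Z)/|Z| = 835/849.8 = 0.9826.
Step 5 — Type: Im(Z) = 157.7 ⇒ lagging (phase φ = 10.7°).

PF = 0.9826 (lagging, φ = 10.7°)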